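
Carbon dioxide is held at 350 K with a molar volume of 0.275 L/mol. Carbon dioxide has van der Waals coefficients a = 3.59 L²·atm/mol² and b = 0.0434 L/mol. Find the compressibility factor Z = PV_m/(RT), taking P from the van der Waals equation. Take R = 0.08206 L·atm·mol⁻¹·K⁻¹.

P = RT/(V_m − b) − a/V_m² = (0.08206)(350)/(0.275 − 0.0434) − 3.59/(0.275)²
  = 28.721/0.23160 − 47.471 = 124.01 − 47.471 = 76.54 atm
Z = PV_m/(RT) = (76.54)(0.275)/((0.08206)(350)) = 21.049/28.721 = 0.7329

Z ≈ 0.7329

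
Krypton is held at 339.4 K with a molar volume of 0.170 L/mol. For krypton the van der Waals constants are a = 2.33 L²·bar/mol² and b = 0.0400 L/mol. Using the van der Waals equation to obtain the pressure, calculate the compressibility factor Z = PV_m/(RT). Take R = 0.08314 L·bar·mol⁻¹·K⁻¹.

Z ≈ 0.8220

P = RT/(V_m − b) − a/V_m² = (0.08314)(339.4)/(0.170 − 0.0400) − 2.33/(0.170)²
  = 28.218/0.13000 − 80.623 = 217.06 − 80.623 = 136.44 bar
Z = PV_m/(RT) = (136.44)(0.170)/((0.08314)(339.4)) = 23.195/28.218 = 0.8220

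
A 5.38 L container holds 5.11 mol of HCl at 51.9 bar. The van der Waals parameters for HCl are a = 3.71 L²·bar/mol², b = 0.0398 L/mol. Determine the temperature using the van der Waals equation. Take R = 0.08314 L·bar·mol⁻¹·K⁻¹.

T ≈ 673.2 K

T = (P + a n²/V²)(V − nb)/(nR)
P + a n²/V² = 51.9 + (3.71)(5.11)²/(5.38)² = 55.247 bar
V − nb = 5.38 − (5.11)(0.0398) = 5.1766 L
T = (55.247)(5.1766)/((5.11)(0.08314)) = 673.2 K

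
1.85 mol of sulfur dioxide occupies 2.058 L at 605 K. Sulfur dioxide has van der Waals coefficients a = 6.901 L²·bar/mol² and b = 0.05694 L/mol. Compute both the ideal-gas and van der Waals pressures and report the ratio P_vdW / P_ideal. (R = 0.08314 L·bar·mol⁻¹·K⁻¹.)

Ideal: P_ideal = nRT/V = (1.85)(0.08314)(605)/2.058 = 45.2160 bar
vdW: P = nRT/(V − nb) − a n²/V² = 93.0544/1.95266 − 23.6187/4.23536 = 47.6552 − 5.57655 = 42.0787 bar
Ratio = 42.0787/45.2160 = 0.9306

P_vdW / P_ideal ≈ 0.9306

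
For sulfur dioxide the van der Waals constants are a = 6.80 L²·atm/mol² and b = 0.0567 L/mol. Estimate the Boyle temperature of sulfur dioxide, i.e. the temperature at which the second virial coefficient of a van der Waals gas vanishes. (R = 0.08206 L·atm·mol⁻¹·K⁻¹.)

T_B ≈ 1461 K

For a van der Waals gas the second virial coefficient B₂ = b − a/(RT) vanishes at T_B = a/(Rb).
T_B = 6.80/(0.08206×0.0567) = 6.80/0.0046528 = 1461 K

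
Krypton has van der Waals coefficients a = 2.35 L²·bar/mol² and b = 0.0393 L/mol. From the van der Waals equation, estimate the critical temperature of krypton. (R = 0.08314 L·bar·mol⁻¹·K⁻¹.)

For a van der Waals gas, T_c = 8a/(27Rb).
T_c = 8×2.35/(27×0.08314×0.0393) = 18.800/0.088220 = 213.1 K

T_c ≈ 213.1 K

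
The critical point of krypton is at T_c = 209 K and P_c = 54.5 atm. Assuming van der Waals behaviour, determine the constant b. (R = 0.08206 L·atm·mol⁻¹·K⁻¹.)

From T_c = 8a/(27Rb) and P_c = a/(27b²): b = R T_c/(8 P_c).
b = (0.08206)(209)/(8×54.5) = 17.151/436.00 = 0.03934 L/mol

b ≈ 0.03934 L/mol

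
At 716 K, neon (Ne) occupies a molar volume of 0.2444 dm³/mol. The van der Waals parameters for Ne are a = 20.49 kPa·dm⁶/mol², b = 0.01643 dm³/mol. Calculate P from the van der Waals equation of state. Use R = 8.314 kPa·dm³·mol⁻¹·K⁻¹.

P ≈ 25769 kPa

P = RT/(V_m − b) − a/V_m²
RT/(V_m − b) = (8.314)(716)/(0.2444 − 0.01643) = 5952.8/0.22797 = 26112 kPa
a/V_m² = 20.49/(0.2444)² = 343.04 kPa
P = 26112 − 343.04 = 25769 kPa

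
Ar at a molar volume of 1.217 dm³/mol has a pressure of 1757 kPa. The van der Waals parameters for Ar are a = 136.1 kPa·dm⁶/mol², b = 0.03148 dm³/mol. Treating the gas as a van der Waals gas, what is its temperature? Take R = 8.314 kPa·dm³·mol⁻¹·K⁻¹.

T = (P + a/V_m²)(V_m − b)/R
P + a/V_m² = 1757 + 136.1/(1.217)² = 1848.9 kPa
V_m − b = 1.217 − 0.03148 = 1.1855 dm³/mol
T = (1848.9)(1.1855)/8.314 = 263.6 K

T ≈ 263.6 K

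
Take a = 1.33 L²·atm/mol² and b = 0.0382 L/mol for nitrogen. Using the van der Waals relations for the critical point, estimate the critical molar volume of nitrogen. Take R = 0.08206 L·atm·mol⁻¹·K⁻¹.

V_m,c ≈ 0.1146 L/mol

For a van der Waals gas, V_m,c = 3b.
V_m,c = 3×0.0382 = 0.1146 L/mol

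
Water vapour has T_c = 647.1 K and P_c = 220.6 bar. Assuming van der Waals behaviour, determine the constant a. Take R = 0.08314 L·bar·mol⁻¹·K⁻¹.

a ≈ 5.535 L²·bar/mol²

From T_c = 8a/(27Rb) and P_c = a/(27b²): a = 27 R² T_c²/(64 P_c).
a = 27×(0.08314)²×(647.1)²/(64×220.6) = 78150/14118 = 5.535 L²·bar/mol²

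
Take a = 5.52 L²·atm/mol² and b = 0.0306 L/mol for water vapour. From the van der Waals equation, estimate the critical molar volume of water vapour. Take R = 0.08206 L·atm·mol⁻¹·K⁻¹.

V_m,c ≈ 0.09180 L/mol

For a van der Waals gas, V_m,c = 3b.
V_m,c = 3×0.0306 = 0.09180 L/mol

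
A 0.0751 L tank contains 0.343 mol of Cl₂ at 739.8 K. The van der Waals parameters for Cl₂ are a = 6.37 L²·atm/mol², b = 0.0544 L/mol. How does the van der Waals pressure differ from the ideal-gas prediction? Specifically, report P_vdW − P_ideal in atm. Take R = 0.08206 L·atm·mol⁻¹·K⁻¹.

ΔP ≈ -41.21 atm

Ideal: P_ideal = nRT/V = (0.343)(0.08206)(739.8)/0.0751 = 277.268 atm
vdW: P = nRT/(V − nb) − a n²/V² = 20.8228/0.0564408 − 0.749424/0.00564001 = 368.932 − 132.876 = 236.056 atm
ΔP = 236.056 − 277.268 = -41.21 atm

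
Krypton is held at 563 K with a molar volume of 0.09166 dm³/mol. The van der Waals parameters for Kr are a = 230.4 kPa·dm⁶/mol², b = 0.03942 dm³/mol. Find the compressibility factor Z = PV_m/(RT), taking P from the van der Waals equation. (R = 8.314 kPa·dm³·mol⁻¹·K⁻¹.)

Z ≈ 1.218

P = RT/(V_m − b) − a/V_m² = (8.314)(563)/(0.09166 − 0.03942) − 230.4/(0.09166)²
  = 4680.8/0.052240 − 27423 = 89602 − 27423 = 62179 kPa
Z = PV_m/(RT) = (62179)(0.09166)/((8.314)(563)) = 5699.3/4680.8 = 1.218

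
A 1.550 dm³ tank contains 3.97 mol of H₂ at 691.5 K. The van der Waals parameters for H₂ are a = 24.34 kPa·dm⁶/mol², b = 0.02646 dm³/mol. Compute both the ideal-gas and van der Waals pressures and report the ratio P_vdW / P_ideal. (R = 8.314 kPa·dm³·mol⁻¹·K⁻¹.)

P_vdW / P_ideal ≈ 1.062

Ideal: P_ideal = nRT/V = (3.97)(8.314)(691.5)/1.550 = 14725.2 kPa
vdW: P = nRT/(V − nb) − a n²/V² = 22824.1/1.44495 − 383.620/2.40250 = 15795.8 − 159.675 = 15636.1 kPa
Ratio = 15636.1/14725.2 = 1.062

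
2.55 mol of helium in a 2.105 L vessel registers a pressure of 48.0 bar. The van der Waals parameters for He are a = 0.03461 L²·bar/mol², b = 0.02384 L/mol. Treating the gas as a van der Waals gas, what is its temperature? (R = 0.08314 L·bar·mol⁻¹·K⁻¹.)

T = (P + a n²/V²)(V − nb)/(nR)
P + a n²/V² = 48.0 + (0.03461)(2.55)²/(2.105)² = 48.051 bar
V − nb = 2.105 − (2.55)(0.02384) = 2.0442 L
T = (48.051)(2.0442)/((2.55)(0.08314)) = 463.3 K

T ≈ 463.3 K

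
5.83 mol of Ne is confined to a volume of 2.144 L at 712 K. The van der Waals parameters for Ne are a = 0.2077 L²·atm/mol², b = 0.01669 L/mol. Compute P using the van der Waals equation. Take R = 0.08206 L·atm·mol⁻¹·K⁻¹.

P = nRT/(V − nb) − a n²/V²
nRT/(V − nb) = (5.83)(0.08206)(712)/(2.144 − 5.83×0.01669) = 340.63/2.0467 = 166.43 atm
a n²/V² = (0.2077)(5.83)²/(2.144)² = 1.5358 atm
P = 166.43 − 1.5358 = 164.9 atm

P ≈ 164.9 atm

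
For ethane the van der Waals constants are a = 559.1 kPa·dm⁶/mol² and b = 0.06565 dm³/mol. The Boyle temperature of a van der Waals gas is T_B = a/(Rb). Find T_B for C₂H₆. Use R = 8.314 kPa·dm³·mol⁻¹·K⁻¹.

For a van der Waals gas the second virial coefficient B₂ = b − a/(RT) vanishes at T_B = a/(Rb).
T_B = 559.1/(8.314×0.06565) = 559.1/0.54581 = 1024 K

T_B ≈ 1024 K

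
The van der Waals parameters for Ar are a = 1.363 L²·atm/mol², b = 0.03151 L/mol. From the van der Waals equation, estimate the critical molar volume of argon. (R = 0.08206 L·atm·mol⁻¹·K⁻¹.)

V_m,c ≈ 0.09453 L/mol

For a van der Waals gas, V_m,c = 3b.
V_m,c = 3×0.03151 = 0.09453 L/mol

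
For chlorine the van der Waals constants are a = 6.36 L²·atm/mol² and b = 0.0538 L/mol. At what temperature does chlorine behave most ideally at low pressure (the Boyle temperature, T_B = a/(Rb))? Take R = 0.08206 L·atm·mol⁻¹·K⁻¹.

T_B ≈ 1441 K

For a van der Waals gas the second virial coefficient B₂ = b − a/(RT) vanishes at T_B = a/(Rb).
T_B = 6.36/(0.08206×0.0538) = 6.36/0.0044148 = 1441 K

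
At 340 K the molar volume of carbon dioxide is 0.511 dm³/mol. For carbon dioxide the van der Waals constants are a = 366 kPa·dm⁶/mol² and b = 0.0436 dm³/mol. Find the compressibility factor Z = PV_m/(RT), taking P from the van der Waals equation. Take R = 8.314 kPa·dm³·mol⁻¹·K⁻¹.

Z ≈ 0.8399

P = RT/(V_m − b) − a/V_m² = (8.314)(340)/(0.511 − 0.0436) − 366/(0.511)²
  = 2826.8/0.46740 − 1401.6 = 6047.9 − 1401.6 = 4646.3 kPa
Z = PV_m/(RT) = (4646.3)(0.511)/((8.314)(340)) = 2374.3/2826.8 = 0.8399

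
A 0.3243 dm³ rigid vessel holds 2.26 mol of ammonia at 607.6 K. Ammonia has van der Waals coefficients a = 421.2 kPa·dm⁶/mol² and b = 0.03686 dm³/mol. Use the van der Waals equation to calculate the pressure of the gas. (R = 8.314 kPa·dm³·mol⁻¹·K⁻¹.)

P = nRT/(V − nb) − a n²/V²
nRT/(V − nb) = (2.26)(8.314)(607.6)/(0.3243 − 2.26×0.03686) = 11417/0.24100 = 47373 kPa
a n²/V² = (421.2)(2.26)²/(0.3243)² = 20456 kPa
P = 47373 − 20456 = 26917 kPa

P ≈ 26917 kPa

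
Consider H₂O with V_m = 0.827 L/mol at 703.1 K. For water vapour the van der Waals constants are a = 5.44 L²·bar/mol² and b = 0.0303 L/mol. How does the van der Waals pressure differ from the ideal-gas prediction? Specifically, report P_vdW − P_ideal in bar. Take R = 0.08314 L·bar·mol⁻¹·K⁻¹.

Ideal: P_ideal = RT/V_m = (0.08314)(703.1)/0.827 = 70.6841 bar
vdW: P = RT/(V_m − b) − a/V_m² = 58.4557/0.796700 − 5.44/0.683929 = 73.3723 − 7.95404 = 65.4183 bar
ΔP = 65.4183 − 70.6841 = -5.266 bar

ΔP ≈ -5.266 bar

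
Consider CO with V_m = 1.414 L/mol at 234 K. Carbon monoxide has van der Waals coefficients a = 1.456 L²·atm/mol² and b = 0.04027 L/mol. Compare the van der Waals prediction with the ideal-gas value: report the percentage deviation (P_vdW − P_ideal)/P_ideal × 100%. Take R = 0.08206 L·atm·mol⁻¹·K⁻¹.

-2.43 %

Ideal: P_ideal = RT/V_m = (0.08206)(234)/1.414 = 13.5799 atm
vdW: P = RT/(V_m − b) − a/V_m² = 19.2020/1.37373 − 1.456/1.99940 = 13.9780 − 0.728218 = 13.2498 atm
% deviation = (13.2498 − 13.5799)/13.5799 × 100% = -2.43%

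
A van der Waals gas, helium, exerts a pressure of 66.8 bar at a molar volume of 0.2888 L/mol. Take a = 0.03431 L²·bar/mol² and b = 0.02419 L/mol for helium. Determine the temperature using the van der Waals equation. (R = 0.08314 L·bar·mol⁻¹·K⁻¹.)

T ≈ 213.9 K

T = (P + a/V_m²)(V_m − b)/R
P + a/V_m² = 66.8 + 0.03431/(0.2888)² = 67.211 bar
V_m − b = 0.2888 − 0.02419 = 0.26461 L/mol
T = (67.211)(0.26461)/0.08314 = 213.9 K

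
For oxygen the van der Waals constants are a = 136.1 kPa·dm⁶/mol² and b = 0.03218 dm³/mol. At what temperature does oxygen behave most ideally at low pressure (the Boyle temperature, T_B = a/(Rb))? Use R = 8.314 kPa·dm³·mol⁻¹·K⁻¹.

For a van der Waals gas the second virial coefficient B₂ = b − a/(RT) vanishes at T_B = a/(Rb).
T_B = 136.1/(8.314×0.03218) = 136.1/0.26754 = 508.7 K

T_B ≈ 508.7 K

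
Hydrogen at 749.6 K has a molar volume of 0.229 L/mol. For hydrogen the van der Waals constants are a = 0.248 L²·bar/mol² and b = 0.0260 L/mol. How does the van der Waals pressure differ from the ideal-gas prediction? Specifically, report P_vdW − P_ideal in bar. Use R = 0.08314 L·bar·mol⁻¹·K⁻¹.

ΔP ≈ 30.13 bar

Ideal: P_ideal = RT/V_m = (0.08314)(749.6)/0.229 = 272.147 bar
vdW: P = RT/(V_m − b) − a/V_m² = 62.3217/0.203000 − 0.248/0.0524410 = 307.003 − 4.72912 = 302.274 bar
ΔP = 302.274 − 272.147 = 30.13 bar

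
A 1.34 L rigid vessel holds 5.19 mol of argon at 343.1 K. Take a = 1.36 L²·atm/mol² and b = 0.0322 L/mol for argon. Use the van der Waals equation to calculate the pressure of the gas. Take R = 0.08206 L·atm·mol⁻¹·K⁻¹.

P = nRT/(V − nb) − a n²/V²
nRT/(V − nb) = (5.19)(0.08206)(343.1)/(1.34 − 5.19×0.0322) = 146.12/1.1729 = 124.58 atm
a n²/V² = (1.36)(5.19)²/(1.34)² = 20.402 atm
P = 124.58 − 20.402 = 104.2 atm

P ≈ 104.2 atm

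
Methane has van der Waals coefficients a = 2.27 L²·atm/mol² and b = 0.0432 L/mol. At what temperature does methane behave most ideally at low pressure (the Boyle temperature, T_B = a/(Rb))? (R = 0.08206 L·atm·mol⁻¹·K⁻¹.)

For a van der Waals gas the second virial coefficient B₂ = b − a/(RT) vanishes at T_B = a/(Rb).
T_B = 2.27/(0.08206×0.0432) = 2.27/0.0035450 = 640.3 K

T_B ≈ 640.3 K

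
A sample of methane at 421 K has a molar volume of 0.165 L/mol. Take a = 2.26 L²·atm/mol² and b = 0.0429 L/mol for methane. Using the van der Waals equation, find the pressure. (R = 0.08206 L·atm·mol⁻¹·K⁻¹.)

P ≈ 199.9 atm

P = RT/(V_m − b) − a/V_m²
RT/(V_m − b) = (0.08206)(421)/(0.165 − 0.0429) = 34.547/0.12210 = 282.94 atm
a/V_m² = 2.26/(0.165)² = 83.012 atm
P = 282.94 − 83.012 = 199.9 atm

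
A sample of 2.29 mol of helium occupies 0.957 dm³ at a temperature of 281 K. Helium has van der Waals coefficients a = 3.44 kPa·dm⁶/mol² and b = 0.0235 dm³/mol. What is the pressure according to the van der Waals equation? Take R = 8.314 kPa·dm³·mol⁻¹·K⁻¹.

P = nRT/(V − nb) − a n²/V²
nRT/(V − nb) = (2.29)(8.314)(281)/(0.957 − 2.29×0.0235) = 5350.0/0.90319 = 5923.4 kPa
a n²/V² = (3.44)(2.29)²/(0.957)² = 19.697 kPa
P = 5923.4 − 19.697 = 5904 kPa

P ≈ 5904 kPa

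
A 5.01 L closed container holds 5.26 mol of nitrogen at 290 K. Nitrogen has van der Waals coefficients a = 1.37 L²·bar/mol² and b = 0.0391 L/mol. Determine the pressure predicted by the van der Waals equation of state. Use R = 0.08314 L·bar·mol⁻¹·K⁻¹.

P ≈ 24.89 bar

P = nRT/(V − nb) − a n²/V²
nRT/(V − nb) = (5.26)(0.08314)(290)/(5.01 − 5.26×0.0391) = 126.82/4.8043 = 26.397 bar
a n²/V² = (1.37)(5.26)²/(5.01)² = 1.5101 bar
P = 26.397 − 1.5101 = 24.89 bar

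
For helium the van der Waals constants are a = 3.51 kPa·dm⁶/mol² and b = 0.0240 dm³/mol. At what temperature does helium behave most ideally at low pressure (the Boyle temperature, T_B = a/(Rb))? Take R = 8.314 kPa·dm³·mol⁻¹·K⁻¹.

T_B ≈ 17.59 K

For a van der Waals gas the second virial coefficient B₂ = b − a/(RT) vanishes at T_B = a/(Rb).
T_B = 3.51/(8.314×0.0240) = 3.51/0.19954 = 17.59 K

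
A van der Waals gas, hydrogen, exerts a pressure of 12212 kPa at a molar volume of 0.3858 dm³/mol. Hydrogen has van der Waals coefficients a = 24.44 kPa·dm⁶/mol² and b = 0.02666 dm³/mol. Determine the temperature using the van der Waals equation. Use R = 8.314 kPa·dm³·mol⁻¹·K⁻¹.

T ≈ 534.6 K

T = (P + a/V_m²)(V_m − b)/R
P + a/V_m² = 12212 + 24.44/(0.3858)² = 12376 kPa
V_m − b = 0.3858 − 0.02666 = 0.35914 dm³/mol
T = (12376)(0.35914)/8.314 = 534.6 K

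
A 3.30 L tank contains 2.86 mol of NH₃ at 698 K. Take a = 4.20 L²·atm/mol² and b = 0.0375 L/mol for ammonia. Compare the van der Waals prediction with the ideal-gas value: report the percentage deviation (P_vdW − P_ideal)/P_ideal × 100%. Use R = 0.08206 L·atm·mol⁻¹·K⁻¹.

-3.00 %

Ideal: P_ideal = nRT/V = (2.86)(0.08206)(698)/3.30 = 49.6408 atm
vdW: P = nRT/(V − nb) − a n²/V² = 163.815/3.19275 − 34.3543/10.8900 = 51.3084 − 3.15466 = 48.1537 atm
% deviation = (48.1537 − 49.6408)/49.6408 × 100% = -3.00%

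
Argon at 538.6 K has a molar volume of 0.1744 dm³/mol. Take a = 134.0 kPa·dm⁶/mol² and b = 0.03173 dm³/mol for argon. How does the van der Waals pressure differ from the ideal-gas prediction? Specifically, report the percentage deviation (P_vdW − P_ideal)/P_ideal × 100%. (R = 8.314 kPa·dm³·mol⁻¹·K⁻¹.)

5.08 %

Ideal: P_ideal = RT/V_m = (8.314)(538.6)/0.1744 = 25676.1 kPa
vdW: P = RT/(V_m − b) − a/V_m² = 4477.92/0.142670 − 134.0/0.0304154 = 31386.6 − 4405.66 = 26980.9 kPa
% deviation = (26980.9 − 25676.1)/25676.1 × 100% = 5.08%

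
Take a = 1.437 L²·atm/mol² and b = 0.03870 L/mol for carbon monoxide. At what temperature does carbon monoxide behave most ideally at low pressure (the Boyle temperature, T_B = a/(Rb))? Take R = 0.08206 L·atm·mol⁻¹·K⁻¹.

T_B ≈ 452.5 K

For a van der Waals gas the second virial coefficient B₂ = b − a/(RT) vanishes at T_B = a/(Rb).
T_B = 1.437/(0.08206×0.03870) = 1.437/0.0031757 = 452.5 K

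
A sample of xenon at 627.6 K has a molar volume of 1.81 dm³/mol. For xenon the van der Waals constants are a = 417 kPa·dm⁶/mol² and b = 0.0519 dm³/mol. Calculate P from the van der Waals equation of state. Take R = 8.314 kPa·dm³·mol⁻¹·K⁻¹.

P ≈ 2841 kPa

P = RT/(V_m − b) − a/V_m²
RT/(V_m − b) = (8.314)(627.6)/(1.81 − 0.0519) = 5217.9/1.7581 = 2967.9 kPa
a/V_m² = 417/(1.81)² = 127.29 kPa
P = 2967.9 − 127.29 = 2841 kPa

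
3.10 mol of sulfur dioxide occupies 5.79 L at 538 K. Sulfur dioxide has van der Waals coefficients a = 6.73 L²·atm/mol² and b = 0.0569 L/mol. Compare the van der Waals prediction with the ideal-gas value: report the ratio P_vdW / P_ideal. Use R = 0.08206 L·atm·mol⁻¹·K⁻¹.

P_vdW / P_ideal ≈ 0.9498

Ideal: P_ideal = nRT/V = (3.10)(0.08206)(538)/5.79 = 23.6372 atm
vdW: P = nRT/(V − nb) − a n²/V² = 136.860/5.61361 − 64.6753/33.5241 = 24.3800 − 1.92922 = 22.4508 atm
Ratio = 22.4508/23.6372 = 0.9498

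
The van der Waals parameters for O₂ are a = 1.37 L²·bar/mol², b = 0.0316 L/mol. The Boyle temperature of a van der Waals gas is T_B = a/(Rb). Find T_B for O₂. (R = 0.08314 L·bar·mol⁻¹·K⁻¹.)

T_B ≈ 521.5 K

For a van der Waals gas the second virial coefficient B₂ = b − a/(RT) vanishes at T_B = a/(Rb).
T_B = 1.37/(0.08314×0.0316) = 1.37/0.0026272 = 521.5 K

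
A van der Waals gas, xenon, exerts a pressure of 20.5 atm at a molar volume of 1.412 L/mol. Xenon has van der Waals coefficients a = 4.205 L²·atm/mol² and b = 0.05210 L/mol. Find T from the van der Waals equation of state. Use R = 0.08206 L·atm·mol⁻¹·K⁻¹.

T = (P + a/V_m²)(V_m − b)/R
P + a/V_m² = 20.5 + 4.205/(1.412)² = 22.609 atm
V_m − b = 1.412 − 0.05210 = 1.3599 L/mol
T = (22.609)(1.3599)/0.08206 = 374.7 K

T ≈ 374.7 K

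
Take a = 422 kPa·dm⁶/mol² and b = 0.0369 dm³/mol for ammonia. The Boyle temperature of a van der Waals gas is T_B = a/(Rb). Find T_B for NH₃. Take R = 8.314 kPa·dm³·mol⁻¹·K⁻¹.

For a van der Waals gas the second virial coefficient B₂ = b − a/(RT) vanishes at T_B = a/(Rb).
T_B = 422/(8.314×0.0369) = 422/0.30679 = 1376 K

T_B ≈ 1376 K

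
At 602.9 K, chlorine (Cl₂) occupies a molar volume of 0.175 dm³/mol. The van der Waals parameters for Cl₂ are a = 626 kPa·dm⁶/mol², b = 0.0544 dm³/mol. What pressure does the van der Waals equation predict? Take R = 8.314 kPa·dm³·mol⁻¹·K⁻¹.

P ≈ 21122 kPa

P = RT/(V_m − b) − a/V_m²
RT/(V_m − b) = (8.314)(602.9)/(0.175 − 0.0544) = 5012.5/0.12060 = 41563 kPa
a/V_m² = 626/(0.175)² = 20441 kPa
P = 41563 − 20441 = 21122 kPa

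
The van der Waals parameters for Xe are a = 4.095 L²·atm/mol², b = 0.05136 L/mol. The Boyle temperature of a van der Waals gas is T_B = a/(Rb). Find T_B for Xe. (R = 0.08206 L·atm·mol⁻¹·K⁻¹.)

For a van der Waals gas the second virial coefficient B₂ = b − a/(RT) vanishes at T_B = a/(Rb).
T_B = 4.095/(0.08206×0.05136) = 4.095/0.0042146 = 971.6 K

T_B ≈ 971.6 K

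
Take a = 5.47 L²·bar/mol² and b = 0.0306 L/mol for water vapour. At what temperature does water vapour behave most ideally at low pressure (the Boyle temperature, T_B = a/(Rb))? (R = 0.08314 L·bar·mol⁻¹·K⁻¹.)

T_B ≈ 2150 K

For a van der Waals gas the second virial coefficient B₂ = b − a/(RT) vanishes at T_B = a/(Rb).
T_B = 5.47/(0.08314×0.0306) = 5.47/0.0025441 = 2150 K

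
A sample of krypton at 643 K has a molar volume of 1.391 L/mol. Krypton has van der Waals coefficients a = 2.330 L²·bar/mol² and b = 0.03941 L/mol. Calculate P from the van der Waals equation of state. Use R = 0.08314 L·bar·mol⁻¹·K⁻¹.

P ≈ 38.35 bar

P = RT/(V_m − b) − a/V_m²
RT/(V_m − b) = (0.08314)(643)/(1.391 − 0.03941) = 53.459/1.3516 = 39.552 bar
a/V_m² = 2.330/(1.391)² = 1.2042 bar
P = 39.552 − 1.2042 = 38.35 bar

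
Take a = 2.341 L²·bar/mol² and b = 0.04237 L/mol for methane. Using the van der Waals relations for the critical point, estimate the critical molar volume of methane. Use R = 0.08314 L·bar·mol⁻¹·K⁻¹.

For a van der Waals gas, V_m,c = 3b.
V_m,c = 3×0.04237 = 0.1271 L/mol

V_m,c ≈ 0.1271 L/mol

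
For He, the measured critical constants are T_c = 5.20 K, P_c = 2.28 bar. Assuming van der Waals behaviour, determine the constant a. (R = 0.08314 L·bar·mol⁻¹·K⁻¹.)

From T_c = 8a/(27Rb) and P_c = a/(27b²): a = 27 R² T_c²/(64 P_c).
a = 27×(0.08314)²×(5.20)²/(64×2.28) = 5.0465/145.92 = 0.03458 L²·bar/mol²

a ≈ 0.03458 L²·bar/mol²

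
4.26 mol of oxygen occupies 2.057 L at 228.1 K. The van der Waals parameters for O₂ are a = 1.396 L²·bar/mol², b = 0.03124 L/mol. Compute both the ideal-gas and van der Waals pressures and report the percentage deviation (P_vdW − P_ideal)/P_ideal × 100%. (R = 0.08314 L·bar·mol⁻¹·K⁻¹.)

-8.33 %

Ideal: P_ideal = nRT/V = (4.26)(0.08314)(228.1)/2.057 = 39.2745 bar
vdW: P = nRT/(V − nb) − a n²/V² = 80.7876/1.92392 − 25.3340/4.23125 = 41.9911 − 5.98736 = 36.0037 bar
% deviation = (36.0037 − 39.2745)/39.2745 × 100% = -8.33%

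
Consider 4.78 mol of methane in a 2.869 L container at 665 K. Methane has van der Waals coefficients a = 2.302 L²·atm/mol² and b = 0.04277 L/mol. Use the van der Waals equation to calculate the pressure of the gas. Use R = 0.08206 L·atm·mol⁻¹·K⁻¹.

P ≈ 91.50 atm

P = nRT/(V − nb) − a n²/V²
nRT/(V − nb) = (4.78)(0.08206)(665)/(2.869 − 4.78×0.04277) = 260.84/2.6646 = 97.891 atm
a n²/V² = (2.302)(4.78)²/(2.869)² = 6.3900 atm
P = 97.891 − 6.3900 = 91.50 atm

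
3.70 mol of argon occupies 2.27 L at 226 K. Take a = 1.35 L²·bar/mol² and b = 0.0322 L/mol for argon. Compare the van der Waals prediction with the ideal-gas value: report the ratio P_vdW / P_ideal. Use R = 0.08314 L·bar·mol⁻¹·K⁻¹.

Ideal: P_ideal = nRT/V = (3.70)(0.08314)(226)/2.27 = 30.6263 bar
vdW: P = nRT/(V − nb) − a n²/V² = 69.5217/2.15086 − 18.4815/5.15290 = 32.3227 − 3.58662 = 28.7361 bar
Ratio = 28.7361/30.6263 = 0.9383

P_vdW / P_ideal ≈ 0.9383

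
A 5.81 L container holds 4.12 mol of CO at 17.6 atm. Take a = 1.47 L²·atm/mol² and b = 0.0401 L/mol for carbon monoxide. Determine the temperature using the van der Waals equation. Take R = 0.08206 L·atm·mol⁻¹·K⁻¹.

T = (P + a n²/V²)(V − nb)/(nR)
P + a n²/V² = 17.6 + (1.47)(4.12)²/(5.81)² = 18.339 atm
V − nb = 5.81 − (4.12)(0.0401) = 5.6448 L
T = (18.339)(5.6448)/((4.12)(0.08206)) = 306.2 K

T ≈ 306.2 K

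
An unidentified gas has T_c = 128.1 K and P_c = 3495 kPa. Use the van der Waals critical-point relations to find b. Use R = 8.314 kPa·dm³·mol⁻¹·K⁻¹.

b ≈ 0.03809 dm³/mol

From T_c = 8a/(27Rb) and P_c = a/(27b²): b = R T_c/(8 P_c).
b = (8.314)(128.1)/(8×3495) = 1065.0/27960 = 0.03809 dm³/mol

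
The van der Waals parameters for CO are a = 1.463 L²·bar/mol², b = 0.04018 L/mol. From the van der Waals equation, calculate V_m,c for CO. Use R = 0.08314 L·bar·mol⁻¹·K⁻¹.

V_m,c ≈ 0.1205 L/mol

For a van der Waals gas, V_m,c = 3b.
V_m,c = 3×0.04018 = 0.1205 L/mol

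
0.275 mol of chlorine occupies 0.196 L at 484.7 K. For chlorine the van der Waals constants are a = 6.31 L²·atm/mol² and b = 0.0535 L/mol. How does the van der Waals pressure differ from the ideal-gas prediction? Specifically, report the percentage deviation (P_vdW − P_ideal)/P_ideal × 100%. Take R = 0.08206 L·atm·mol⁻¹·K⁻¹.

Ideal: P_ideal = nRT/V = (0.275)(0.08206)(484.7)/0.196 = 55.8060 atm
vdW: P = nRT/(V − nb) − a n²/V² = 10.9380/0.181288 − 0.477194/0.0384160 = 60.3349 − 12.4218 = 47.9131 atm
% deviation = (47.9131 − 55.8060)/55.8060 × 100% = -14.14%

-14.14 %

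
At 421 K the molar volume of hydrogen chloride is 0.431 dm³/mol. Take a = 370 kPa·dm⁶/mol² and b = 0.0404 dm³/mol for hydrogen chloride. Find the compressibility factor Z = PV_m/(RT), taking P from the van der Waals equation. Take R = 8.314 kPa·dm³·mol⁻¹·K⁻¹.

P = RT/(V_m − b) − a/V_m² = (8.314)(421)/(0.431 − 0.0404) − 370/(0.431)²
  = 3500.2/0.39060 − 1991.8 = 8961.1 − 1991.8 = 6969.3 kPa
Z = PV_m/(RT) = (6969.3)(0.431)/((8.314)(421)) = 3003.8/3500.2 = 0.8582

Z ≈ 0.8582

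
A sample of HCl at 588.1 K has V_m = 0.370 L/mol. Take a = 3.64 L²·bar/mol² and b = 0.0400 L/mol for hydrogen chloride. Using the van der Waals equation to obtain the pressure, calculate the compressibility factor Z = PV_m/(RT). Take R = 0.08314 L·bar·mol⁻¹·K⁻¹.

Z ≈ 0.9200

P = RT/(V_m − b) − a/V_m² = (0.08314)(588.1)/(0.370 − 0.0400) − 3.64/(0.370)²
  = 48.895/0.33000 − 26.589 = 148.17 − 26.589 = 121.58 bar
Z = PV_m/(RT) = (121.58)(0.370)/((0.08314)(588.1)) = 44.985/48.895 = 0.9200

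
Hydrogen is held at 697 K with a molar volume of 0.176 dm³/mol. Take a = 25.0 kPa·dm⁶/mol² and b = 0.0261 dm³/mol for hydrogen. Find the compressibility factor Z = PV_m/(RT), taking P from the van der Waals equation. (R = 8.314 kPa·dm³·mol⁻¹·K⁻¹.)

P = RT/(V_m − b) − a/V_m² = (8.314)(697)/(0.176 − 0.0261) − 25.0/(0.176)²
  = 5794.9/0.14990 − 807.08 = 38658 − 807.08 = 37851 kPa
Z = PV_m/(RT) = (37851)(0.176)/((8.314)(697)) = 6661.8/5794.9 = 1.150

Z ≈ 1.150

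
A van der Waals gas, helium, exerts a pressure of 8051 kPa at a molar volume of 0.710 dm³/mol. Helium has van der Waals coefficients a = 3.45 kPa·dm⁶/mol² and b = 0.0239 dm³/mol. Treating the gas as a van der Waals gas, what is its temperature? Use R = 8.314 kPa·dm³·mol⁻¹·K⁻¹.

T ≈ 665.0 K

T = (P + a/V_m²)(V_m − b)/R
P + a/V_m² = 8051 + 3.45/(0.710)² = 8057.8 kPa
V_m − b = 0.710 − 0.0239 = 0.68610 dm³/mol
T = (8057.8)(0.68610)/8.314 = 665.0 K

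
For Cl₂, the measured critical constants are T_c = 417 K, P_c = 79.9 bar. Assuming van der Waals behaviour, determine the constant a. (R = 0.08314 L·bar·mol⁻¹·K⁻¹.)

From T_c = 8a/(27Rb) and P_c = a/(27b²): a = 27 R² T_c²/(64 P_c).
a = 27×(0.08314)²×(417)²/(64×79.9) = 32453/5113.6 = 6.346 L²·bar/mol²

a ≈ 6.346 L²·bar/mol²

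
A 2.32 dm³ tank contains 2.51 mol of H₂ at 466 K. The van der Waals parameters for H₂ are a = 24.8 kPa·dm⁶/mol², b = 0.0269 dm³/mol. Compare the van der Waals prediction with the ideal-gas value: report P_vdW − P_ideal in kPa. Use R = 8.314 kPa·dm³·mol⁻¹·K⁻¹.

ΔP ≈ 96.6 kPa

Ideal: P_ideal = nRT/V = (2.51)(8.314)(466)/2.32 = 4191.62 kPa
vdW: P = nRT/(V − nb) − a n²/V² = 9724.55/2.25248 − 156.242/5.38240 = 4317.26 − 29.0283 = 4288.23 kPa
ΔP = 4288.23 − 4191.62 = 96.6 kPa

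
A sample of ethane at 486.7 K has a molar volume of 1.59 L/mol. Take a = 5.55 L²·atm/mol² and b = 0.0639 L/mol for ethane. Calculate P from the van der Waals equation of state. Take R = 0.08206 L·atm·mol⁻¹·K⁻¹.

P ≈ 23.98 atm

P = RT/(V_m − b) − a/V_m²
RT/(V_m − b) = (0.08206)(486.7)/(1.59 − 0.0639) = 39.939/1.5261 = 26.171 atm
a/V_m² = 5.55/(1.59)² = 2.1953 atm
P = 26.171 − 2.1953 = 23.98 atm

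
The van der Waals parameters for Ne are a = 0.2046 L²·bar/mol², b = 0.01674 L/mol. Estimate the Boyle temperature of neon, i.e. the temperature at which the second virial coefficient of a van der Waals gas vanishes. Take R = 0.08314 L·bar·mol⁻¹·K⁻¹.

For a van der Waals gas the second virial coefficient B₂ = b − a/(RT) vanishes at T_B = a/(Rb).
T_B = 0.2046/(0.08314×0.01674) = 0.2046/0.0013918 = 147.0 K

T_B ≈ 147.0 K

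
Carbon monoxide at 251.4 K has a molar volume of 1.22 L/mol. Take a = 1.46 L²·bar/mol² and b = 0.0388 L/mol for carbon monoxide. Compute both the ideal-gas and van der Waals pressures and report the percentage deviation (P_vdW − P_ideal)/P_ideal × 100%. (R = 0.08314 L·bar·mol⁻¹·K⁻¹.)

-2.44 %

Ideal: P_ideal = RT/V_m = (0.08314)(251.4)/1.22 = 17.1323 bar
vdW: P = RT/(V_m − b) − a/V_m² = 20.9014/1.18120 − 1.46/1.48840 = 17.6951 − 0.980919 = 16.7142 bar
% deviation = (16.7142 − 17.1323)/17.1323 × 100% = -2.44%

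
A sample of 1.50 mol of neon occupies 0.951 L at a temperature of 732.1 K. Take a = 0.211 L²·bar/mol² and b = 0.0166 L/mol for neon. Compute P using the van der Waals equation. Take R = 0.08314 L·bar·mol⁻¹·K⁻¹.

P = nRT/(V − nb) − a n²/V²
nRT/(V − nb) = (1.50)(0.08314)(732.1)/(0.951 − 1.50×0.0166) = 91.300/0.92610 = 98.585 bar
a n²/V² = (0.211)(1.50)²/(0.951)² = 0.52493 bar
P = 98.585 − 0.52493 = 98.06 bar

P ≈ 98.06 bar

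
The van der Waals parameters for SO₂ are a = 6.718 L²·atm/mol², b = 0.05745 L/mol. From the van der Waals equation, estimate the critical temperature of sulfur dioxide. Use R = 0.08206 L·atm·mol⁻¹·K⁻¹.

T_c ≈ 422.2 K

For a van der Waals gas, T_c = 8a/(27Rb).
T_c = 8×6.718/(27×0.08206×0.05745) = 53.744/0.12729 = 422.2 K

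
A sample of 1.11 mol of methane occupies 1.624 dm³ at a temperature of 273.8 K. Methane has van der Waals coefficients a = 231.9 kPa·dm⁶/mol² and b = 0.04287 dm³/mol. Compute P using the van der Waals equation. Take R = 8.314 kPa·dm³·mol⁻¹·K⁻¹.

P = nRT/(V − nb) − a n²/V²
nRT/(V − nb) = (1.11)(8.314)(273.8)/(1.624 − 1.11×0.04287) = 2526.8/1.5764 = 1602.9 kPa
a n²/V² = (231.9)(1.11)²/(1.624)² = 108.34 kPa
P = 1602.9 − 108.34 = 1495 kPa

P ≈ 1495 kPa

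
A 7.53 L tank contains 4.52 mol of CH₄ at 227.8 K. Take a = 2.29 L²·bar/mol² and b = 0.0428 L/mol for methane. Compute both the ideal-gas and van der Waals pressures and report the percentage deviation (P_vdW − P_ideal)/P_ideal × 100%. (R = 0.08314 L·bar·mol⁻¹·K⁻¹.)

Ideal: P_ideal = nRT/V = (4.52)(0.08314)(227.8)/7.53 = 11.3686 bar
vdW: P = nRT/(V − nb) − a n²/V² = 85.6056/7.33654 − 46.7856/56.7009 = 11.6684 − 0.825130 = 10.8433 bar
% deviation = (10.8433 − 11.3686)/11.3686 × 100% = -4.62%

-4.62 %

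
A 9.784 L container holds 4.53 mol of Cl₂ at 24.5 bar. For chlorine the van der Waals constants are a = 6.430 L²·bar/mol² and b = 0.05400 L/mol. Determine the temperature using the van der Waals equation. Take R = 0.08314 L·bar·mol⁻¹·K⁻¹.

T ≈ 655.5 K

T = (P + a n²/V²)(V − nb)/(nR)
P + a n²/V² = 24.5 + (6.430)(4.53)²/(9.784)² = 25.878 bar
V − nb = 9.784 − (4.53)(0.05400) = 9.5394 L
T = (25.878)(9.5394)/((4.53)(0.08314)) = 655.5 K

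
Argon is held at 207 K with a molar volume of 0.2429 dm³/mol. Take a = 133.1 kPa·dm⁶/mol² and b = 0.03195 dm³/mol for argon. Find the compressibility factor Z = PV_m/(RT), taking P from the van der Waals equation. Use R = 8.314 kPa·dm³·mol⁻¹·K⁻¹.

Z ≈ 0.8331

P = RT/(V_m − b) − a/V_m² = (8.314)(207)/(0.2429 − 0.03195) − 133.1/(0.2429)²
  = 1721.0/0.21095 − 2255.9 = 8158.3 − 2255.9 = 5902.4 kPa
Z = PV_m/(RT) = (5902.4)(0.2429)/((8.314)(207)) = 1433.7/1721.0 = 0.8331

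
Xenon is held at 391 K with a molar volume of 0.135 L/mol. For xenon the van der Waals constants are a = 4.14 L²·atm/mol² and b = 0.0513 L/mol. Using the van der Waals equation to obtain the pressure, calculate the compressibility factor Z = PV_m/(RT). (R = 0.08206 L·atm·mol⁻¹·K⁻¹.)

P = RT/(V_m − b) − a/V_m² = (0.08206)(391)/(0.135 − 0.0513) − 4.14/(0.135)²
  = 32.085/0.083700 − 227.16 = 383.33 − 227.16 = 156.17 atm
Z = PV_m/(RT) = (156.17)(0.135)/((0.08206)(391)) = 21.083/32.085 = 0.6571

Z ≈ 0.6571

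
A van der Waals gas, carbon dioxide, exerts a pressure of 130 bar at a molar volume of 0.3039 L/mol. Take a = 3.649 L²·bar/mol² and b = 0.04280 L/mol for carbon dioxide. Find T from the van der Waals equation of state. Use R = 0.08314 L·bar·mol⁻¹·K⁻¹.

T = (P + a/V_m²)(V_m − b)/R
P + a/V_m² = 130 + 3.649/(0.3039)² = 169.51 bar
V_m − b = 0.3039 − 0.04280 = 0.26110 L/mol
T = (169.51)(0.26110)/0.08314 = 532.3 K

T ≈ 532.3 K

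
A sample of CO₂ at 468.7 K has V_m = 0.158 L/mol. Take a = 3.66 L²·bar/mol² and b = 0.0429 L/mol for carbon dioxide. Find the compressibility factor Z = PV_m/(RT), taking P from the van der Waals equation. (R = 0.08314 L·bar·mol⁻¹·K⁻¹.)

Z ≈ 0.7783

P = RT/(V_m − b) − a/V_m² = (0.08314)(468.7)/(0.158 − 0.0429) − 3.66/(0.158)²
  = 38.968/0.11510 − 146.61 = 338.56 − 146.61 = 191.95 bar
Z = PV_m/(RT) = (191.95)(0.158)/((0.08314)(468.7)) = 30.328/38.968 = 0.7783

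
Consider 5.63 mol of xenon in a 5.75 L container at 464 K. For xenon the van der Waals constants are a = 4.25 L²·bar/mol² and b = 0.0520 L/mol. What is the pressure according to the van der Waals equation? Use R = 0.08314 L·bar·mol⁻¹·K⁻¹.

P = nRT/(V − nb) − a n²/V²
nRT/(V − nb) = (5.63)(0.08314)(464)/(5.75 − 5.63×0.0520) = 217.19/5.4572 = 39.799 bar
a n²/V² = (4.25)(5.63)²/(5.75)² = 4.0745 bar
P = 39.799 − 4.0745 = 35.72 bar

P ≈ 35.72 bar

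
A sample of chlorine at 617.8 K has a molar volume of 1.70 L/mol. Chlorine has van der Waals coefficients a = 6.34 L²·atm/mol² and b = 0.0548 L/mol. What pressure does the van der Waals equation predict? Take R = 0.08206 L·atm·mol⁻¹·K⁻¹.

P = RT/(V_m − b) − a/V_m²
RT/(V_m − b) = (0.08206)(617.8)/(1.70 − 0.0548) = 50.697/1.6452 = 30.815 atm
a/V_m² = 6.34/(1.70)² = 2.1938 atm
P = 30.815 − 2.1938 = 28.62 atm

P ≈ 28.62 atm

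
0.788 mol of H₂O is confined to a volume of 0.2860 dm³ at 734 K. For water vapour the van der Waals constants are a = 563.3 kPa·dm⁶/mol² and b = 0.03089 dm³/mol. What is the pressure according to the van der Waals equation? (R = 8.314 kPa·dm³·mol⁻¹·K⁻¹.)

P = nRT/(V − nb) − a n²/V²
nRT/(V − nb) = (0.788)(8.314)(734)/(0.2860 − 0.788×0.03089) = 4808.8/0.26166 = 18378 kPa
a n²/V² = (563.3)(0.788)²/(0.2860)² = 4276.2 kPa
P = 18378 − 4276.2 = 14102 kPa

P ≈ 14102 kPa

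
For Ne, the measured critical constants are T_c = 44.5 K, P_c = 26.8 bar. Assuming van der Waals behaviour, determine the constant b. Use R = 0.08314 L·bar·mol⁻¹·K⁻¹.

b ≈ 0.01726 L/mol

From T_c = 8a/(27Rb) and P_c = a/(27b²): b = R T_c/(8 P_c).
b = (0.08314)(44.5)/(8×26.8) = 3.6997/214.40 = 0.01726 L/mol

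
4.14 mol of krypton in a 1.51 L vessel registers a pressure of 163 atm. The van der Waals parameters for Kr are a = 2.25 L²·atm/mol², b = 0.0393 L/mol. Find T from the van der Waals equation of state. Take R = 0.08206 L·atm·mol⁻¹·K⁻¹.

T = (P + a n²/V²)(V − nb)/(nR)
P + a n²/V² = 163 + (2.25)(4.14)²/(1.51)² = 179.91 atm
V − nb = 1.51 − (4.14)(0.0393) = 1.3473 L
T = (179.91)(1.3473)/((4.14)(0.08206)) = 713.5 K

T ≈ 713.5 K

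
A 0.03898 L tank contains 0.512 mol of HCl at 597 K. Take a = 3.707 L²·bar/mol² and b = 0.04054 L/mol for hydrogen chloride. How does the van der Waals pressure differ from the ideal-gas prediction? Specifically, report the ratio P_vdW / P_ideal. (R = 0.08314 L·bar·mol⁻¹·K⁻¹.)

Ideal: P_ideal = nRT/V = (0.512)(0.08314)(597)/0.03898 = 651.947 bar
vdW: P = nRT/(V − nb) − a n²/V² = 25.4129/0.0182235 − 0.971768/0.00151944 = 1394.51 − 639.557 = 754.95 bar
Ratio = 754.95/651.947 = 1.158

P_vdW / P_ideal ≈ 1.158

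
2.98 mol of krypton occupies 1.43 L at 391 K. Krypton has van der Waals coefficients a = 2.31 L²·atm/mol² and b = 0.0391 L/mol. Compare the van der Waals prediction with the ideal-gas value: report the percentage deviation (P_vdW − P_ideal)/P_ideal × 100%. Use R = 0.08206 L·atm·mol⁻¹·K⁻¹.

-6.13 %

Ideal: P_ideal = nRT/V = (2.98)(0.08206)(391)/1.43 = 66.8634 atm
vdW: P = nRT/(V − nb) − a n²/V² = 95.6147/1.31348 − 20.5137/2.04490 = 72.7949 − 10.0316 = 62.7633 atm
% deviation = (62.7633 − 66.8634)/66.8634 × 100% = -6.13%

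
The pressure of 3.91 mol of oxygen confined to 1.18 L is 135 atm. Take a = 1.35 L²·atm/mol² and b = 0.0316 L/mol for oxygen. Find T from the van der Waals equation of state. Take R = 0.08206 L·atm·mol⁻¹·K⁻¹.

T ≈ 493.3 K

T = (P + a n²/V²)(V − nb)/(nR)
P + a n²/V² = 135 + (1.35)(3.91)²/(1.18)² = 149.82 atm
V − nb = 1.18 − (3.91)(0.0316) = 1.0564 L
T = (149.82)(1.0564)/((3.91)(0.08206)) = 493.3 K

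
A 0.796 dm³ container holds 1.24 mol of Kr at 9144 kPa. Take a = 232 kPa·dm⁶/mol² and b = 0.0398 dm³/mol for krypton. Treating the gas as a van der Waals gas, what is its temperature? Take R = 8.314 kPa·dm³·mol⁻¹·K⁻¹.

T ≈ 703.0 K

T = (P + a n²/V²)(V − nb)/(nR)
P + a n²/V² = 9144 + (232)(1.24)²/(0.796)² = 9707.0 kPa
V − nb = 0.796 − (1.24)(0.0398) = 0.74665 dm³
T = (9707.0)(0.74665)/((1.24)(8.314)) = 703.0 K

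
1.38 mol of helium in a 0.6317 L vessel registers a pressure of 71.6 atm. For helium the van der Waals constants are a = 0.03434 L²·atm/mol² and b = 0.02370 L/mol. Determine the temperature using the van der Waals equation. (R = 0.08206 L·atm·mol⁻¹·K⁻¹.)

T ≈ 379.6 K

T = (P + a n²/V²)(V − nb)/(nR)
P + a n²/V² = 71.6 + (0.03434)(1.38)²/(0.6317)² = 71.764 atm
V − nb = 0.6317 − (1.38)(0.02370) = 0.59899 L
T = (71.764)(0.59899)/((1.38)(0.08206)) = 379.6 K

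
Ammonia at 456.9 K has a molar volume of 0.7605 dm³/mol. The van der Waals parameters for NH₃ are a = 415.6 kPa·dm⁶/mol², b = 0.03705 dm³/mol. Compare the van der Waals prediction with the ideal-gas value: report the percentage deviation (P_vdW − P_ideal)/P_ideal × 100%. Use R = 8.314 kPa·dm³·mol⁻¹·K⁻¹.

-9.26 %

Ideal: P_ideal = RT/V_m = (8.314)(456.9)/0.7605 = 4994.96 kPa
vdW: P = RT/(V_m − b) − a/V_m² = 3798.67/0.723450 − 415.6/0.578360 = 5250.77 − 718.584 = 4532.19 kPa
% deviation = (4532.19 − 4994.96)/4994.96 × 100% = -9.26%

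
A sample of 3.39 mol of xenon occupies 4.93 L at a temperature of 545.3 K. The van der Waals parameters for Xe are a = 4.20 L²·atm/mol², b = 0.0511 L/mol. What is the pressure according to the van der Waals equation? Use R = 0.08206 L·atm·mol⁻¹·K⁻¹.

P = nRT/(V − nb) − a n²/V²
nRT/(V − nb) = (3.39)(0.08206)(545.3)/(4.93 − 3.39×0.0511) = 151.69/4.7568 = 31.889 atm
a n²/V² = (4.20)(3.39)²/(4.93)² = 1.9859 atm
P = 31.889 − 1.9859 = 29.90 atm

P ≈ 29.90 atm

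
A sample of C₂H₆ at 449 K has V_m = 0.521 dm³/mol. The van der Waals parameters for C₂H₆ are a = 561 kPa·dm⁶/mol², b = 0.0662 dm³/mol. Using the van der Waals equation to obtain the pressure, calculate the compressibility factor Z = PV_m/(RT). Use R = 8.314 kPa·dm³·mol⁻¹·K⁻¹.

P = RT/(V_m − b) − a/V_m² = (8.314)(449)/(0.521 − 0.0662) − 561/(0.521)²
  = 3733.0/0.45480 − 2066.7 = 8208.0 − 2066.7 = 6141.3 kPa
Z = PV_m/(RT) = (6141.3)(0.521)/((8.314)(449)) = 3199.6/3733.0 = 0.8571

Z ≈ 0.8571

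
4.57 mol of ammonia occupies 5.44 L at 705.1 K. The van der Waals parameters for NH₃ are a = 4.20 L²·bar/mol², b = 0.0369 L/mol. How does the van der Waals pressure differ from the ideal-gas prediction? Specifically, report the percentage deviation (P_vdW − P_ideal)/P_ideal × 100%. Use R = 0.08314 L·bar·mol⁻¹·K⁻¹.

Ideal: P_ideal = nRT/V = (4.57)(0.08314)(705.1)/5.44 = 49.2468 bar
vdW: P = nRT/(V − nb) − a n²/V² = 267.903/5.27137 − 87.7166/29.5936 = 50.8223 − 2.96404 = 47.8583 bar
% deviation = (47.8583 − 49.2468)/49.2468 × 100% = -2.82%

-2.82 %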